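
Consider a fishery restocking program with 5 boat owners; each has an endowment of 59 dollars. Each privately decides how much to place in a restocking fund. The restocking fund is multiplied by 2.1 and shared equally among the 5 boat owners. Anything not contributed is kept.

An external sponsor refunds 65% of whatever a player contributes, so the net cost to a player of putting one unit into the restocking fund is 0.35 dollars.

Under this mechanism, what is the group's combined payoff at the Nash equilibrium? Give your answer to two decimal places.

811.25 dollars

The effective private return per unit is now (2.1/5) / 0.35 = 1.2000 > 1, so every player's dominant strategy flips to full contribution.
At the Nash equilibrium everyone contributes 59. Group total payoff = 5 × (59 × 0.65 + 2.1 × 59) = 811.25.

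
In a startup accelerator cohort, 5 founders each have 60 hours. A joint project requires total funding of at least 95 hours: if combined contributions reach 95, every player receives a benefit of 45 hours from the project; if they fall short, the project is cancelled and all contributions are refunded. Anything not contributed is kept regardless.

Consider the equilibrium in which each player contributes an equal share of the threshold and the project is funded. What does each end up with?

86 hours

Equal share of the threshold: 95/5 = 19.
At this profile no one gains by cutting their contribution: any cut drops the total below 95, the project is cancelled, contributions are refunded, and the deviator ends with 60, which is less than 60 − 19 + 45 = 86. Contributing more than 19 just wastes the excess. So contributing exactly 19 is a best response.
Each player's payoff: 60 − 19 + 45 = 86.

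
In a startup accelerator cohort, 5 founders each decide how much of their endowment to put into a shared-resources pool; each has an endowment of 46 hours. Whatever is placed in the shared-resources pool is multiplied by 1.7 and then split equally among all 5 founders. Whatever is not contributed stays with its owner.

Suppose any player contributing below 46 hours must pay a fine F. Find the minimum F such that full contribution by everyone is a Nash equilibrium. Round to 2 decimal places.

30.36 hours

Given the others contribute fully, the best deviation is to contribute 0 (any partial contribution still incurs the fine and gives up units whose private return 0.3400 is below 1).
Deviating from 46 to 0 saves 46 hours but forfeits the deviator's share of the drop in the shared-resources pool: 1.7/5 × 46 = 15.64.
So the deviation gain is 46 − 15.64 = 30.36, and the fine must be at least 30.36 hours to wipe it out.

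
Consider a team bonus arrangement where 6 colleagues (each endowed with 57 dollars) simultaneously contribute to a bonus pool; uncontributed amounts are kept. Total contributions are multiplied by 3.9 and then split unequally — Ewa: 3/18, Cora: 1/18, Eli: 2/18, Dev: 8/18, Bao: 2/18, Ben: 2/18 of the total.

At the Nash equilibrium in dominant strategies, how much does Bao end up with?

Player j's private return per contributed unit is 3.9 × (j's share). Contributing is weakly dominant for j when that share is at least 1/3.9 = 0.2564, and contributing 0 is dominant otherwise.
Only Dev (8/18) clears that bar, contributing 57; the remaining 5 contribute 0. Total contributed: 57.
Bao keeps 57 and receives 3.9 × 57 × 2/18 = 24.70 from the bonus pool, for a payoff of 81.70.

81.70 dollars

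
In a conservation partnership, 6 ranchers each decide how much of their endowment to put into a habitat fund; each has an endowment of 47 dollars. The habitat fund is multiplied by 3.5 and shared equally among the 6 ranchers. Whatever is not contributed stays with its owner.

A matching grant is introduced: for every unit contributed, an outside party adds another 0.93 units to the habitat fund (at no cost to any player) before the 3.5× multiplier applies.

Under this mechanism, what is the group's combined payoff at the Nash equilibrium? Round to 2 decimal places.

1904.91 dollars

The effective private return per unit is now 3.5 × 1.93 / 6 = 1.1258 > 1, so every player's dominant strategy flips to full contribution.
At the Nash equilibrium everyone contributes 47. Group total payoff = 3.5 × 1.93 × 282 = 1904.91.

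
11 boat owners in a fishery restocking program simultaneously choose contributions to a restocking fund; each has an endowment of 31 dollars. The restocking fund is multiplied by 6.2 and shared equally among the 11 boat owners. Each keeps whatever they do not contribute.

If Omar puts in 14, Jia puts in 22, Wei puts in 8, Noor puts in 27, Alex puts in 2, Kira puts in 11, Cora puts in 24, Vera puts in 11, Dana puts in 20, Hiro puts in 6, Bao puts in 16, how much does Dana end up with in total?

Total contributed: 14 + 22 + 8 + 27 + 2 + 11 + 24 + 11 + 20 + 6 + 16 = 161.
Each receives 6.2 × 161 / 11 = 90.75 from the restocking fund.
Dana keeps 31 − 20 = 11, so Dana's payoff is 11 + 90.75 = 101.75.

101.75 dollars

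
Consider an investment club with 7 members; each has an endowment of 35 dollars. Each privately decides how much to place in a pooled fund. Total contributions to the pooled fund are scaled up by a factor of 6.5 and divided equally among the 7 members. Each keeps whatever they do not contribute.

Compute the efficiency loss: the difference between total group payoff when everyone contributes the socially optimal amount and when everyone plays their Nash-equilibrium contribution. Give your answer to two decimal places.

1347.50 dollars

Each contributed unit returns 6.5/7 = 0.9286 to its contributor — below 1 — so contributing 0 is dominant for every player. At the Nash equilibrium everyone keeps their 35, and the group total is 7 × 35 = 245.
Each contributed unit returns 6.500 to the group as a whole (0.9286 to each of 7 players), which exceeds 1, so the social optimum is full contribution: group total = 6.500 × 245 = 1592.50.
Efficiency loss = 1592.50 − 245 = 1347.50.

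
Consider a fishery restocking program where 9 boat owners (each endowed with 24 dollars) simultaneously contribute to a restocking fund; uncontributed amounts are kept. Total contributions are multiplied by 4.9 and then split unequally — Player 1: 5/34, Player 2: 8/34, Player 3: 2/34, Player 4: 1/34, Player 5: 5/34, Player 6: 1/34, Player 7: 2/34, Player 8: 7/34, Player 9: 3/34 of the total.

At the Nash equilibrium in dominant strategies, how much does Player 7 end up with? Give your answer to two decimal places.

A player with share s gets back 4.9·s per unit contributed, so full contribution is dominant for anyone with s > 1/4.9 = 0.2041 and zero contribution is dominant for anyone below.
Player 2 and Player 8 clear that bar, contributing 24 each; the remaining 7 contribute 0. Total contributed: 48.
Player 7 keeps 24 and receives 4.9 × 48 × 2/34 = 13.84 from the restocking fund, for a payoff of 37.84.

37.84 dollars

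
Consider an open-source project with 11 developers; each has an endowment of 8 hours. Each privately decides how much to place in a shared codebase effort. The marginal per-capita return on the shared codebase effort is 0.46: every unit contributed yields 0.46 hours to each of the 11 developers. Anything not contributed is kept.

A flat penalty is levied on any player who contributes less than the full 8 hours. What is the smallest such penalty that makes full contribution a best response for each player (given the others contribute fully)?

Given the others contribute fully, the best deviation is to contribute 0 (any partial contribution still incurs the fine and gives up units whose private return 0.46 is below 1).
Deviating from 8 to 0 saves 8 hours but forfeits the deviator's share of the drop in the shared codebase effort: 0.46 × 8 = 3.68.
So the deviation gain is 8 − 3.68 = 4.32, and the fine must be at least 4.32 hours to wipe it out.

4.32 hours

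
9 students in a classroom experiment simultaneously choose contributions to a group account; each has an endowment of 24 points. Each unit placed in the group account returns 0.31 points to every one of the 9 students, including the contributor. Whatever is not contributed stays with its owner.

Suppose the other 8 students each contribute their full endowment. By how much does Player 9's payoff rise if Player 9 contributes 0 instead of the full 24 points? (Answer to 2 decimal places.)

16.56 points

Switching from a contribution of 24 to 0 lets Player 9 keep an extra 24 points, but lowers the group account by 24, which costs Player 9 their own share of that drop: 0.31 × 24 = 7.44.
Net gain = 24 − 7.44 = 16.56. The private return per contributed unit (0.31) is below 1, so free-riding is indeed the best response regardless of what the others do.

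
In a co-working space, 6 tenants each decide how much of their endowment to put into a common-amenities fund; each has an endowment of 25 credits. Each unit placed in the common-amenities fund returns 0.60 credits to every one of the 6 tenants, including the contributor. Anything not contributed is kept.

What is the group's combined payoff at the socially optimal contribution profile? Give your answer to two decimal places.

Each contributed unit returns 3.600 to the group as a whole (0.60 to each of 6 players), which exceeds 1, so the social optimum is full contribution: group total = 3.600 × 150 = 540.00.

540.00 credits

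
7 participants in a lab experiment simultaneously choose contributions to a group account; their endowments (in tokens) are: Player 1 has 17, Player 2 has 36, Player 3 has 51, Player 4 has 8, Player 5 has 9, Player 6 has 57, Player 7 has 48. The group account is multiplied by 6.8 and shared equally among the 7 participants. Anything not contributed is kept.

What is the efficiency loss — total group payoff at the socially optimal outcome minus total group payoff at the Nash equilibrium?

1310.80 tokens

The private return per contributed unit is 6.8/7 = 0.9714 < 1 for every player regardless of endowment, so the Nash equilibrium is zero contribution and the group total is Σ E_j = 17 + 36 + 51 + 8 + 9 + 57 + 48 = 226.
Each contributed unit returns 6.800 to the group, so the social optimum is full contribution by everyone: group total = 6.800 × 226 = 1536.80.
Efficiency loss = (6.800 − 1) × 226 = 1310.80.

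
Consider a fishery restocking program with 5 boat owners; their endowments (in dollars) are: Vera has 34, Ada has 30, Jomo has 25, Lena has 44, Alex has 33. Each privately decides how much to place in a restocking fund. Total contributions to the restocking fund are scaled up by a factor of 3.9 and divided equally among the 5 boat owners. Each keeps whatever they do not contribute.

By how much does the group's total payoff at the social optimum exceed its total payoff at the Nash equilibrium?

The private return per contributed unit is 3.9/5 = 0.7800 < 1 for every player regardless of endowment, so the Nash equilibrium is zero contribution and the group total is Σ E_j = 34 + 30 + 25 + 44 + 33 = 166.
Each contributed unit returns 3.900 to the group, so the social optimum is full contribution by everyone: group total = 3.900 × 166 = 647.40.
Efficiency loss = (3.900 − 1) × 166 = 481.40.

481.40 dollars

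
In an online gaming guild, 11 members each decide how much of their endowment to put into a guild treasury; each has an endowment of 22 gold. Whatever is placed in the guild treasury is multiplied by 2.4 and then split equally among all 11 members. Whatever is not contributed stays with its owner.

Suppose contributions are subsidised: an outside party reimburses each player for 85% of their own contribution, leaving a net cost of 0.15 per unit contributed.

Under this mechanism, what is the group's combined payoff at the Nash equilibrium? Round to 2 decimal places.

The effective private return per unit is now (2.4/11) / 0.15 = 1.4545 > 1, so every player's dominant strategy flips to full contribution.
So the Nash equilibrium is full contribution by all 11; the group earns 11 × (22 × 0.85 + 2.4 × 22) = 786.50.

786.50 gold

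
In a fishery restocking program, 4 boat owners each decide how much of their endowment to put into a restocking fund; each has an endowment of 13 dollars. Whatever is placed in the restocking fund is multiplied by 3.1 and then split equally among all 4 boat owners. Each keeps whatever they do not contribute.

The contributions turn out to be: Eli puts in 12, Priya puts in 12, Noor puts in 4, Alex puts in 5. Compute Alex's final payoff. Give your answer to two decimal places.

33.58 dollars

Total contributed: 12 + 12 + 4 + 5 = 33.
Each receives 3.1 × 33 / 4 = 25.58 from the restocking fund.
Alex keeps 13 − 5 = 8, so Alex's payoff is 8 + 25.58 = 33.58.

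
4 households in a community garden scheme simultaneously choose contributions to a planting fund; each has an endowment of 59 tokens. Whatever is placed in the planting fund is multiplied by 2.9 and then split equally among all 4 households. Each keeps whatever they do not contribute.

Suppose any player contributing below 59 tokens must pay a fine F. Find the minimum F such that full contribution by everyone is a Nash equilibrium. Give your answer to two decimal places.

16.23 tokens

Given the others contribute fully, the best deviation is to contribute 0 (any partial contribution still incurs the fine and gives up units whose private return 0.7250 is below 1).
Deviating from 59 to 0 saves 59 tokens but forfeits the deviator's share of the drop in the planting fund: 2.9/4 × 59 = 42.77.
So the deviation gain is 59 − 42.77 = 16.23, and the fine must be at least 16.23 tokens to wipe it out.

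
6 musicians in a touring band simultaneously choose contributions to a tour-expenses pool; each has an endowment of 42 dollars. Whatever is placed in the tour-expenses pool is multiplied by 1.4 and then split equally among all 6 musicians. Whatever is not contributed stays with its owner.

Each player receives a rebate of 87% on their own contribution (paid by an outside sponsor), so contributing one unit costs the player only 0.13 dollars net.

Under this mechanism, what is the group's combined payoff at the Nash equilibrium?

Under the mechanism each unit contributed yields (1.4/6) / 0.13 = 1.7949 back to its contributor per unit of net cost, which exceeds 1, making full contribution the dominant choice for everyone.
So the Nash equilibrium is full contribution by all 6; the group earns 6 × (42 × 0.87 + 1.4 × 42) = 572.04.

572.04 dollars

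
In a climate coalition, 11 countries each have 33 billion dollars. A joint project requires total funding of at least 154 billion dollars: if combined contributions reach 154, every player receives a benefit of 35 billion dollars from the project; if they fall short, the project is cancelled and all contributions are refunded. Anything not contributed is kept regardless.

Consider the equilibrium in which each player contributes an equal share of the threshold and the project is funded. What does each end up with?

Equal share of the threshold: 154/11 = 14.
At this profile no one gains by cutting their contribution: any cut drops the total below 154, the project is cancelled, contributions are refunded, and the deviator ends with 33, which is less than 33 − 14 + 35 = 54. Contributing more than 14 just wastes the excess. So contributing exactly 14 is a best response.
Each player's payoff: 33 − 14 + 35 = 54.

54 billion dollars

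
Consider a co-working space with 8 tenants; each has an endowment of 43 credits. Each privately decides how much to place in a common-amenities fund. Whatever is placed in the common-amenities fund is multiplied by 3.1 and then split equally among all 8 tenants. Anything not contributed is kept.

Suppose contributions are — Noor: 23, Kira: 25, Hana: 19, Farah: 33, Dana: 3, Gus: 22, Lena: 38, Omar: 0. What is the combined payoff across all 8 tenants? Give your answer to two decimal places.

686.30 credits

Total contributed: 23 + 25 + 19 + 33 + 3 + 22 + 38 + 0 = 163; total kept: 8 × 43 − 163 = 181.
The common-amenities fund pays out 3.1 × 163 = 505.30 in aggregate.
Group total = 181 + 505.30 = 686.30.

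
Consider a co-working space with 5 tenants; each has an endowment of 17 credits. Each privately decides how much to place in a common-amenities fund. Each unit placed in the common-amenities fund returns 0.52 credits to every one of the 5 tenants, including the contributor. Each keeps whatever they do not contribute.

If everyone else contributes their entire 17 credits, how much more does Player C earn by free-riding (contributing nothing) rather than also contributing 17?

Switching from a contribution of 17 to 0 lets Player C keep an extra 17 credits, but lowers the common-amenities fund by 17, which costs Player C their own share of that drop: 0.52 × 17 = 8.84.
Net gain = 17 − 8.84 = 8.16. The private return per contributed unit (0.52) is below 1, so free-riding is indeed the best response regardless of what the others do.

8.16 credits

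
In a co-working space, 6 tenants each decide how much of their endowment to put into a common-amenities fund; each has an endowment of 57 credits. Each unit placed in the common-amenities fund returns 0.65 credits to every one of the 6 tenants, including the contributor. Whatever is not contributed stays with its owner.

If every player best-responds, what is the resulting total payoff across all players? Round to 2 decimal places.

342.00 credits

The private return per contributed unit is 0.65 < 1, so contributing 0 is dominant for every player. At the Nash equilibrium everyone keeps their 57, and the group total is 6 × 57 = 342.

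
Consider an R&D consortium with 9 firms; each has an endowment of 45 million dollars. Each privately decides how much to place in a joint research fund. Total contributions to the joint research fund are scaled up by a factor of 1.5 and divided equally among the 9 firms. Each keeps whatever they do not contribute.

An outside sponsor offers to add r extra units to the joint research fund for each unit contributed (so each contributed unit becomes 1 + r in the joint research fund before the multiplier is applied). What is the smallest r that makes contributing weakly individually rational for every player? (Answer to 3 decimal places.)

With matching at rate r, one contributed unit becomes (1 + r) in the joint research fund and returns 1.5 × (1 + r) / 9 to the contributor.
Setting this equal to 1: 1 + r = 9/1.5 = 6.0000.
So the minimum matching rate is r = 6.0000 − 1 = 5.000.

5.000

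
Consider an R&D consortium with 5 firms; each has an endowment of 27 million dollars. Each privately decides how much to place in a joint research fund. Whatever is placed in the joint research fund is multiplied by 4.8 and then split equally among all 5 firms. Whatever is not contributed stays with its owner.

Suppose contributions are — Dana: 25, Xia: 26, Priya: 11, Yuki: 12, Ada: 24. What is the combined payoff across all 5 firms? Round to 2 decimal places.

Total contributed: 25 + 26 + 11 + 12 + 24 = 98; total kept: 5 × 27 − 98 = 37.
The joint research fund pays out 4.8 × 98 = 470.40 in aggregate.
Group total = 37 + 470.40 = 507.40.

507.40 million dollars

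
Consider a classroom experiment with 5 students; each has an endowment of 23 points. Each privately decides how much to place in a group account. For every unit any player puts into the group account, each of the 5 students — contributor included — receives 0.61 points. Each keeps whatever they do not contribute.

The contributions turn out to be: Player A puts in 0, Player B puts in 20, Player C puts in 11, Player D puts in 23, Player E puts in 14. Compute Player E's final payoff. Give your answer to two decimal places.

50.48 points

Total contributed: 0 + 20 + 11 + 23 + 14 = 68.
Each receives 0.61 × 68 = 41.48 from the group account.
Player E keeps 23 − 14 = 9, so Player E's payoff is 9 + 41.48 = 50.48.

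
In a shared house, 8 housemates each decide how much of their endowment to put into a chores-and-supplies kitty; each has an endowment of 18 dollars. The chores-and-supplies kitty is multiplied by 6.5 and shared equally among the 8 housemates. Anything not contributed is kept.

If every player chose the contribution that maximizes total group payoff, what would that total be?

936.00 dollars

Each contributed unit returns 6.500 to the group as a whole (0.8125 to each of 8 players), which exceeds 1, so the social optimum is full contribution: group total = 6.500 × 144 = 936.00.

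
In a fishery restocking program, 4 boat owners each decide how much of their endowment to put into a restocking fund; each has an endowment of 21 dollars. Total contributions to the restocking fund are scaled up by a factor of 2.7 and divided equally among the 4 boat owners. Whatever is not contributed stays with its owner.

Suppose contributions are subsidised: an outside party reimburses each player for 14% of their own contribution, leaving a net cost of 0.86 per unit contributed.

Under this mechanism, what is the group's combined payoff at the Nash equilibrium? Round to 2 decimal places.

With the mechanism, a contributed unit returns (2.7/4) / 0.86 = 0.7849 per unit of net cost — still below 1 — so contributing 0 remains dominant for every player.
Everyone keeps their endowment and the group total is 4 × 21 = 84.

84.00 dollars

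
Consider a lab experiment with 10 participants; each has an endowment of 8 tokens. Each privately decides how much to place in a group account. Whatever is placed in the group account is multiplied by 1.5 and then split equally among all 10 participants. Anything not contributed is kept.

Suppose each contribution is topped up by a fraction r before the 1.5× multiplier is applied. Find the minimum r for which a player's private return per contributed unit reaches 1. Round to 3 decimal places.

5.667

With matching at rate r, one contributed unit becomes (1 + r) in the group account and returns 1.5 × (1 + r) / 10 to the contributor.
Setting this equal to 1: 1 + r = 10/1.5 = 6.6667.
So the minimum matching rate is r = 6.6667 − 1 = 5.667.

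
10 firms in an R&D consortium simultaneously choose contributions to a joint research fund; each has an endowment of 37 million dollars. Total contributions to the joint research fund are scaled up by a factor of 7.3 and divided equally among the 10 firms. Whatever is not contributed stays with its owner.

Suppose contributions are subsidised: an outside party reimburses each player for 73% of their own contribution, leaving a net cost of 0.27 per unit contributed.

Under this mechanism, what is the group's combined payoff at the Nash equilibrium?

2971.10 million dollars

Under the mechanism each unit contributed yields (7.3/10) / 0.27 = 2.7037 back to its contributor per unit of net cost, which exceeds 1, making full contribution the dominant choice for everyone.
So the Nash equilibrium is full contribution by all 10; the group earns 10 × (37 × 0.73 + 7.3 × 37) = 2971.10.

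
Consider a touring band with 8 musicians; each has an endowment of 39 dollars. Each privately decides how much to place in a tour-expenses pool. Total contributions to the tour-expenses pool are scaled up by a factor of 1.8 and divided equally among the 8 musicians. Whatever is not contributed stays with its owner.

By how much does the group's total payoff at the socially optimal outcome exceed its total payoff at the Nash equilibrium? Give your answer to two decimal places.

249.60 dollars

Each contributed unit returns 1.8/8 = 0.2250 to its contributor — below 1 — so contributing 0 is dominant for every player. At the Nash equilibrium everyone keeps their 39, and the group total is 8 × 39 = 312.
Each contributed unit returns 1.800 to the group as a whole (0.2250 to each of 8 players), which exceeds 1, so the social optimum is full contribution: group total = 1.800 × 312 = 561.60.
Efficiency loss = 561.60 − 312 = 249.60.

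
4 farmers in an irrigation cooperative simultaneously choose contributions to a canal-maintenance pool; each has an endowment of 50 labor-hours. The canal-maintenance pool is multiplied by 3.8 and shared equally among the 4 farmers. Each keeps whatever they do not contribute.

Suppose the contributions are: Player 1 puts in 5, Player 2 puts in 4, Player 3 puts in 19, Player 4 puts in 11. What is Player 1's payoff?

82.05 labor-hours

Total contributed: 5 + 4 + 19 + 11 = 39.
Each receives 3.8 × 39 / 4 = 37.05 from the canal-maintenance pool.
Player 1 keeps 50 − 5 = 45, so Player 1's payoff is 45 + 37.05 = 82.05.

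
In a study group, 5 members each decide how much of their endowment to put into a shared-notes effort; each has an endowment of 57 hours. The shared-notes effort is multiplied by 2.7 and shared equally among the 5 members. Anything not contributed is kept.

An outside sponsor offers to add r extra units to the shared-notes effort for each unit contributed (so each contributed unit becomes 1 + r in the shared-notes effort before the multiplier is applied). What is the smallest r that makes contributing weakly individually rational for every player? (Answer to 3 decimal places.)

With matching at rate r, one contributed unit becomes (1 + r) in the shared-notes effort and returns 2.7 × (1 + r) / 5 to the contributor.
Setting this equal to 1: 1 + r = 5/2.7 = 1.8519.
So the minimum matching rate is r = 1.8519 − 1 = 0.852.

0.852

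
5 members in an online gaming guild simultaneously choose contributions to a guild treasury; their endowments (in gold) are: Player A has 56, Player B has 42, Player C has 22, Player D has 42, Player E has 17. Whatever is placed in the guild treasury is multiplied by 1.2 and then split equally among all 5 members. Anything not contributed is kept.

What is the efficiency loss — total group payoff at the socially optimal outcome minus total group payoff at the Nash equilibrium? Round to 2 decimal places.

35.80 gold

The private return per contributed unit is 1.2/5 = 0.2400 < 1 for every player regardless of endowment, so the Nash equilibrium is zero contribution and the group total is Σ E_j = 56 + 42 + 22 + 42 + 17 = 179.
Each contributed unit returns 1.200 to the group, so the social optimum is full contribution by everyone: group total = 1.200 × 179 = 214.80.
Efficiency loss = (1.200 − 1) × 179 = 35.80.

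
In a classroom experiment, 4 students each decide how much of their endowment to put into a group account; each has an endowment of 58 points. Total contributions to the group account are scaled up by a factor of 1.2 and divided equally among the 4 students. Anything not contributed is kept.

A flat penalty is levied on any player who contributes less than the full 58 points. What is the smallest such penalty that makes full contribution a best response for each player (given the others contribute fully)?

Given the others contribute fully, the best deviation is to contribute 0 (any partial contribution still incurs the fine and gives up units whose private return 0.3000 is below 1).
Deviating from 58 to 0 saves 58 points but forfeits the deviator's share of the drop in the group account: 1.2/4 × 58 = 17.40.
So the deviation gain is 58 − 17.40 = 40.60, and the fine must be at least 40.60 points to wipe it out.

40.60 points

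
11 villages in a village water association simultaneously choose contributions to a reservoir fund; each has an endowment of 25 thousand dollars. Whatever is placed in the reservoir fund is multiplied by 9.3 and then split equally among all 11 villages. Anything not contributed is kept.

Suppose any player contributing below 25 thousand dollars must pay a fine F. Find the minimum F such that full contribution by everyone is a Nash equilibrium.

Given the others contribute fully, the best deviation is to contribute 0 (any partial contribution still incurs the fine and gives up units whose private return 0.8455 is below 1).
Deviating from 25 to 0 saves 25 thousand dollars but forfeits the deviator's share of the drop in the reservoir fund: 9.3/11 × 25 = 21.14.
So the deviation gain is 25 − 21.14 = 3.86, and the fine must be at least 3.86 thousand dollars to wipe it out.

3.86 thousand dollars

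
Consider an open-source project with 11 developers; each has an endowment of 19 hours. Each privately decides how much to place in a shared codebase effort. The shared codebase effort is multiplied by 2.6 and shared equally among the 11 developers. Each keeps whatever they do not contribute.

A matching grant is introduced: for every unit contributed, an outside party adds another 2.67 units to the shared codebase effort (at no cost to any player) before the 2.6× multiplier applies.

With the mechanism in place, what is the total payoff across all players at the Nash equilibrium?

209.00 hours

Even with the mechanism, each unit contributed returns only 2.6 × 3.67 / 11 = 0.8675 per unit of net cost, so contributing nothing is still dominant.
At the Nash equilibrium no one contributes; group total payoff = 11 × 19 = 209.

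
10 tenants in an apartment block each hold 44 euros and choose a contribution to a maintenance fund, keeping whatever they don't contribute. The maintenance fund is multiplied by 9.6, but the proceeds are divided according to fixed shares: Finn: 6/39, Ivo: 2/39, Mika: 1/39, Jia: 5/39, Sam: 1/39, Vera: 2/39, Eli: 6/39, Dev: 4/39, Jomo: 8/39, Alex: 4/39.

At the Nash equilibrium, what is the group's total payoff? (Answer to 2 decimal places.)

1953.60 euros

Each unit j contributes comes back to j as 9.6 × (j's share), so j prefers to contribute only if that share exceeds 1/9.6 = 0.1042; otherwise keeping the unit dominates.
The shares above 0.1042 belong to Finn, Jia, Eli and Jomo, contributing 44 each; the remaining 6 contribute 0. Total contributed: 176.
The maintenance fund pays out 9.6 × 176 = 1689.60 in total (split across the unequal shares, but the aggregate is all that matters for the group sum).
The 6 free-riders keep 44 each, adding 264. Group total = 264 + 1689.60 = 1953.60.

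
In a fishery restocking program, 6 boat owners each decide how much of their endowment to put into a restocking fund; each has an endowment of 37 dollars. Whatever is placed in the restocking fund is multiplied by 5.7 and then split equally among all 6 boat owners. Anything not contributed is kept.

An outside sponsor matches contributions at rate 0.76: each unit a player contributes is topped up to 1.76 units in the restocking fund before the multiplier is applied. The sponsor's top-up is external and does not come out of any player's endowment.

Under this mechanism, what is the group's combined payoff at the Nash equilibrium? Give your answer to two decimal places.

2227.10 dollars

With the mechanism, a contributed unit returns 5.7 × 1.76 / 6 = 1.6720 per unit of net cost to the contributor — now above 1 — so contributing fully is weakly dominant for every player.
So the Nash equilibrium is full contribution by all 6; the group earns 5.7 × 1.76 × 222 = 2227.10.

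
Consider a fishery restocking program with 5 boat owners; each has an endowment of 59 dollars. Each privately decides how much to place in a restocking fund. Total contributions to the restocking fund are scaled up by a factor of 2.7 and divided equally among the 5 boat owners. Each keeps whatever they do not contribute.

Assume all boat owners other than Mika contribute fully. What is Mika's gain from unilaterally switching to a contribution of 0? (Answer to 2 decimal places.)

27.14 dollars

Switching from a contribution of 59 to 0 lets Mika keep an extra 59 dollars, but lowers the restocking fund by 59, which costs Mika their own share of that drop: 2.7/5 × 59 = 31.86.
Net gain = 59 − 31.86 = 27.14. The private return per contributed unit (0.5400) is below 1, so free-riding is indeed the best response regardless of what the others do.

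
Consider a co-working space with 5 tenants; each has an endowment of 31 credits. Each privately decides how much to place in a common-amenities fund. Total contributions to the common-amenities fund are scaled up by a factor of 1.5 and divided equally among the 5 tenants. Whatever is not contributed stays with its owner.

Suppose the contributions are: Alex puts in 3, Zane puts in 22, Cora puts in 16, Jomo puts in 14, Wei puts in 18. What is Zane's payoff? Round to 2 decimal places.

Total contributed: 3 + 22 + 16 + 14 + 18 = 73.
Each receives 1.5 × 73 / 5 = 21.90 from the common-amenities fund.
Zane keeps 31 − 22 = 9, so Zane's payoff is 9 + 21.90 = 30.90.

30.90 credits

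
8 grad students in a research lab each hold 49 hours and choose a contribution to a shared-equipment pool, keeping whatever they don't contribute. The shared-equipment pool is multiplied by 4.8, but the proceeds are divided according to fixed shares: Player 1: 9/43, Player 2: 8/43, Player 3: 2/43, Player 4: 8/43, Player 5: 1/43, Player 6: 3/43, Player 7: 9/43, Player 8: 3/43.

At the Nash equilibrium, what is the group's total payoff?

Player j's private return per contributed unit is 4.8 × (j's share). Contributing is weakly dominant for j when that share is at least 1/4.8 = 0.2083, and contributing 0 is dominant otherwise.
Player 1 and Player 7 are above the threshold, contributing 49 each; the remaining 6 contribute 0. Total contributed: 98.
The shared-equipment pool pays out 4.8 × 98 = 470.40 in total (split across the unequal shares, but the aggregate is all that matters for the group sum).
The 6 free-riders keep 49 each, adding 294. Group total = 294 + 470.40 = 764.40.

764.40 hours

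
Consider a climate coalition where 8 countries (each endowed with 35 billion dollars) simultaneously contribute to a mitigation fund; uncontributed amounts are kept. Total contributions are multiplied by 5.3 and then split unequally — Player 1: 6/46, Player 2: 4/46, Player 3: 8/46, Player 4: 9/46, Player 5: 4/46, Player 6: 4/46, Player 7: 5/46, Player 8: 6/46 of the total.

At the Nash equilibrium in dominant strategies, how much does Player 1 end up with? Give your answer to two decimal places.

For player j, contributing a unit is worthwhile iff 5.3 × (j's share) ≥ 1, i.e. iff j's share is at least 0.1887.
Player 4 alone (share 9/46) is above the threshold, contributing 35; the remaining 7 contribute 0. Total contributed: 35.
Player 1 keeps 35 and receives 5.3 × 35 × 6/46 = 24.20 from the mitigation fund, for a payoff of 59.20.

59.20 billion dollars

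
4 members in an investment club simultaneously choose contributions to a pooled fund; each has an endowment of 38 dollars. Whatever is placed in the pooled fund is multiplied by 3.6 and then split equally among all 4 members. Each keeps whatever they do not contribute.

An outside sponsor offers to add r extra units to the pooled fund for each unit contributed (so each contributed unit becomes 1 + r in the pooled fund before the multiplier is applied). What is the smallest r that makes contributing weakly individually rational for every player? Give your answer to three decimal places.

0.111

With matching at rate r, one contributed unit becomes (1 + r) in the pooled fund and returns 3.6 × (1 + r) / 4 to the contributor.
Setting this equal to 1: 1 + r = 4/3.6 = 1.1111.
So the minimum matching rate is r = 1.1111 − 1 = 0.111.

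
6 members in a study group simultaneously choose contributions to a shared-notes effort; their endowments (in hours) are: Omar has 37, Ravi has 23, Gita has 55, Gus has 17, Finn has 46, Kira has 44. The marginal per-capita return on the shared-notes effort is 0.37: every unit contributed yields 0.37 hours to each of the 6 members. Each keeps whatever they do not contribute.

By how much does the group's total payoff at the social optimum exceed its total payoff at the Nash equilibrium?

270.84 hours

The private return per contributed unit is 0.37 < 1 for everyone, so the Nash equilibrium is zero contribution and the group total is Σ E_j = 37 + 23 + 55 + 17 + 46 + 44 = 222.
Each contributed unit returns 2.220 to the group, so the social optimum is full contribution by everyone: group total = 2.220 × 222 = 492.84.
Efficiency loss = (2.220 − 1) × 222 = 270.84.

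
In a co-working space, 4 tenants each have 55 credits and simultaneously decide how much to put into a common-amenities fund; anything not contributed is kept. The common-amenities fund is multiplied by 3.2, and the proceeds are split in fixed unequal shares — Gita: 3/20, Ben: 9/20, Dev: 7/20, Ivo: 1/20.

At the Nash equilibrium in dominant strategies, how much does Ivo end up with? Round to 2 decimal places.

A player with share s gets back 3.2·s per unit contributed, so full contribution is dominant for anyone with s > 1/3.2 = 0.3125 and zero contribution is dominant for anyone below.
Ben and Dev are above the threshold, contributing 55 each; the remaining 2 contribute 0. Total contributed: 110.
Ivo keeps 55 and receives 3.2 × 110 × 1/20 = 17.60 from the common-amenities fund, for a payoff of 72.60.

72.60 credits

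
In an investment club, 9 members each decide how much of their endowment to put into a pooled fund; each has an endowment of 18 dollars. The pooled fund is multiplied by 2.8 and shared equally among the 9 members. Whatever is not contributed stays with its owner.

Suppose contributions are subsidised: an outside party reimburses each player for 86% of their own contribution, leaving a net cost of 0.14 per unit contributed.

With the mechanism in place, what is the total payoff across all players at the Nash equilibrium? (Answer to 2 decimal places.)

With the mechanism, a contributed unit returns (2.8/9) / 0.14 = 2.2222 per unit of net cost to the contributor — now above 1 — so contributing fully is weakly dominant for every player.
So the Nash equilibrium is full contribution by all 9; the group earns 9 × (18 × 0.86 + 2.8 × 18) = 592.92.

592.92 dollars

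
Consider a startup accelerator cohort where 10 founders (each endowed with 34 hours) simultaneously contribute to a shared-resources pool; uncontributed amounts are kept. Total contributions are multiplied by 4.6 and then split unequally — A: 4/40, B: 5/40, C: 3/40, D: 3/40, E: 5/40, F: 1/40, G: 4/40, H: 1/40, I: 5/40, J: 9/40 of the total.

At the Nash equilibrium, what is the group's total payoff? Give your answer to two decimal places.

For player j, contributing a unit is worthwhile iff 4.6 × (j's share) ≥ 1, i.e. iff j's share is at least 0.2174.
The only share above 0.2174 is J's 9/40, contributing 34; the remaining 9 contribute 0. Total contributed: 34.
The shared-resources pool pays out 4.6 × 34 = 156.40 in total (split across the unequal shares, but the aggregate is all that matters for the group sum).
The 9 free-riders keep 34 each, adding 306. Group total = 306 + 156.40 = 462.40.

462.40 hours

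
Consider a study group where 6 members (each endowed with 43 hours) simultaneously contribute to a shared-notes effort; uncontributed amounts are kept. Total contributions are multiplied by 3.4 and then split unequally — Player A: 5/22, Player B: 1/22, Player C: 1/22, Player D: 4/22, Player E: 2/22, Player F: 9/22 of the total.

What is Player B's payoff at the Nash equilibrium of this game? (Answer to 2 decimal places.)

Each unit j contributes comes back to j as 3.4 × (j's share), so j prefers to contribute only if that share exceeds 1/3.4 = 0.2941; otherwise keeping the unit dominates.
Only Player F (9/22) clears that bar, contributing 43; the remaining 5 contribute 0. Total contributed: 43.
Player B keeps 43 and receives 3.4 × 43 × 1/22 = 6.65 from the shared-notes effort, for a payoff of 49.65.

49.65 hours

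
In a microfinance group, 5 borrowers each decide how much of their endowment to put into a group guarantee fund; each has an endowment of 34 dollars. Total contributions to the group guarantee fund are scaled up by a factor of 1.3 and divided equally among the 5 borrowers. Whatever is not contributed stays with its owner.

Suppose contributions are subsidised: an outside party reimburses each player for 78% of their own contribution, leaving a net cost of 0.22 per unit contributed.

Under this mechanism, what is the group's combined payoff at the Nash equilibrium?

Under the mechanism each unit contributed yields (1.3/5) / 0.22 = 1.1818 back to its contributor per unit of net cost, which exceeds 1, making full contribution the dominant choice for everyone.
So the Nash equilibrium is full contribution by all 5; the group earns 5 × (34 × 0.78 + 1.3 × 34) = 353.60.

353.60 dollars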